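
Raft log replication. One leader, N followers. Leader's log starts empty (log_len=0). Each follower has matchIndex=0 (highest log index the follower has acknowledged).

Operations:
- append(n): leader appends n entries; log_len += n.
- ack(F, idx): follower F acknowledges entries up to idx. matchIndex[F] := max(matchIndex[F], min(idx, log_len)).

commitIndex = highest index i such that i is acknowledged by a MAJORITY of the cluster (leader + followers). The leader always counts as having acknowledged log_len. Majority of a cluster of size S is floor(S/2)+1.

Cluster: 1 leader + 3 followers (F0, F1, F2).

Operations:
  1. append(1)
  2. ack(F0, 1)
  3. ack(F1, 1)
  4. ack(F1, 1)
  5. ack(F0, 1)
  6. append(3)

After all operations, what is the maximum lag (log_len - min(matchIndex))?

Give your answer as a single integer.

Answer: 4

Derivation:
Op 1: append 1 -> log_len=1
Op 2: F0 acks idx 1 -> match: F0=1 F1=0 F2=0; commitIndex=0
Op 3: F1 acks idx 1 -> match: F0=1 F1=1 F2=0; commitIndex=1
Op 4: F1 acks idx 1 -> match: F0=1 F1=1 F2=0; commitIndex=1
Op 5: F0 acks idx 1 -> match: F0=1 F1=1 F2=0; commitIndex=1
Op 6: append 3 -> log_len=4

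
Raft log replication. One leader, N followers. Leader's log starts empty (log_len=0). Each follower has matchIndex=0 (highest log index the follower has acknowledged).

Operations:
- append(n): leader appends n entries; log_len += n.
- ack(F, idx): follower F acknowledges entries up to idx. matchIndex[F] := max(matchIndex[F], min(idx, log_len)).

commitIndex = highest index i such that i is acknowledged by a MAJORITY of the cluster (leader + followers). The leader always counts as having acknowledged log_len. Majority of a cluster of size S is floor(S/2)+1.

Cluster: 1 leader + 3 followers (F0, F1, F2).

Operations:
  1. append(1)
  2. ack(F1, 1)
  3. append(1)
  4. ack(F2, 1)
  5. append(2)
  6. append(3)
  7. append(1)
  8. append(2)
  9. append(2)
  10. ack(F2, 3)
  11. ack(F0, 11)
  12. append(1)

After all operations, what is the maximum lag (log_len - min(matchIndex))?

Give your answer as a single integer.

Op 1: append 1 -> log_len=1
Op 2: F1 acks idx 1 -> match: F0=0 F1=1 F2=0; commitIndex=0
Op 3: append 1 -> log_len=2
Op 4: F2 acks idx 1 -> match: F0=0 F1=1 F2=1; commitIndex=1
Op 5: append 2 -> log_len=4
Op 6: append 3 -> log_len=7
Op 7: append 1 -> log_len=8
Op 8: append 2 -> log_len=10
Op 9: append 2 -> log_len=12
Op 10: F2 acks idx 3 -> match: F0=0 F1=1 F2=3; commitIndex=1
Op 11: F0 acks idx 11 -> match: F0=11 F1=1 F2=3; commitIndex=3
Op 12: append 1 -> log_len=13

Answer: 12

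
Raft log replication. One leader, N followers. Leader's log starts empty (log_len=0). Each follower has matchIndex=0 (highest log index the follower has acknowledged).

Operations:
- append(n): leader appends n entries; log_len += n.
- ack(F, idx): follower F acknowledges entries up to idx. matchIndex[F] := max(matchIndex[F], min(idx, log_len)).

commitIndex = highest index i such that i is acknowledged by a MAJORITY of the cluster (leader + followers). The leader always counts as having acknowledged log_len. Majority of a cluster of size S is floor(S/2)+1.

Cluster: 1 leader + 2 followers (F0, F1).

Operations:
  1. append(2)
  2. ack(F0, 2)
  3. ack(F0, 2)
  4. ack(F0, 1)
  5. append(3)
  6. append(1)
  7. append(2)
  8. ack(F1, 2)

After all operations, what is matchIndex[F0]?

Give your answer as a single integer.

Answer: 2

Derivation:
Op 1: append 2 -> log_len=2
Op 2: F0 acks idx 2 -> match: F0=2 F1=0; commitIndex=2
Op 3: F0 acks idx 2 -> match: F0=2 F1=0; commitIndex=2
Op 4: F0 acks idx 1 -> match: F0=2 F1=0; commitIndex=2
Op 5: append 3 -> log_len=5
Op 6: append 1 -> log_len=6
Op 7: append 2 -> log_len=8
Op 8: F1 acks idx 2 -> match: F0=2 F1=2; commitIndex=2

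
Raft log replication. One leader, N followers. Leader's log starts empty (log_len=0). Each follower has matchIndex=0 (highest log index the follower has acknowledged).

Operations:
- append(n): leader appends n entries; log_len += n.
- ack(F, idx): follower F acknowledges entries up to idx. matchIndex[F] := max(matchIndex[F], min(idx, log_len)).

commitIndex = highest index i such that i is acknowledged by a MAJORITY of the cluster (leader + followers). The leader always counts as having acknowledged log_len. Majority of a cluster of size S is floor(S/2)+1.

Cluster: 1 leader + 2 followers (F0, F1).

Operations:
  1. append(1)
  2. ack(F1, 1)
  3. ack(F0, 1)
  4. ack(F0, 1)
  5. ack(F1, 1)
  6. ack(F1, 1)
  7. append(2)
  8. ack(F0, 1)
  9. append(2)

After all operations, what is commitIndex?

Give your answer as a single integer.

Answer: 1

Derivation:
Op 1: append 1 -> log_len=1
Op 2: F1 acks idx 1 -> match: F0=0 F1=1; commitIndex=1
Op 3: F0 acks idx 1 -> match: F0=1 F1=1; commitIndex=1
Op 4: F0 acks idx 1 -> match: F0=1 F1=1; commitIndex=1
Op 5: F1 acks idx 1 -> match: F0=1 F1=1; commitIndex=1
Op 6: F1 acks idx 1 -> match: F0=1 F1=1; commitIndex=1
Op 7: append 2 -> log_len=3
Op 8: F0 acks idx 1 -> match: F0=1 F1=1; commitIndex=1
Op 9: append 2 -> log_len=5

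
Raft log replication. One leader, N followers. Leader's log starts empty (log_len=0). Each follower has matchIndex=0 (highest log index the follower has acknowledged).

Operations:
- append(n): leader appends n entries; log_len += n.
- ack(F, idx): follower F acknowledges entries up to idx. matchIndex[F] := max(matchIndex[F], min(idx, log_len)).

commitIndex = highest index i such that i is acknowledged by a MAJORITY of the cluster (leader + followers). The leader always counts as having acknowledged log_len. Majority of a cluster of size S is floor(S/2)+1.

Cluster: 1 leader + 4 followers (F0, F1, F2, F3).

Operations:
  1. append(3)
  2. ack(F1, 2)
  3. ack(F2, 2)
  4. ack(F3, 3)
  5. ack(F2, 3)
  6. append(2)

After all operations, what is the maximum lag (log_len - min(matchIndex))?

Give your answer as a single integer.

Op 1: append 3 -> log_len=3
Op 2: F1 acks idx 2 -> match: F0=0 F1=2 F2=0 F3=0; commitIndex=0
Op 3: F2 acks idx 2 -> match: F0=0 F1=2 F2=2 F3=0; commitIndex=2
Op 4: F3 acks idx 3 -> match: F0=0 F1=2 F2=2 F3=3; commitIndex=2
Op 5: F2 acks idx 3 -> match: F0=0 F1=2 F2=3 F3=3; commitIndex=3
Op 6: append 2 -> log_len=5

Answer: 5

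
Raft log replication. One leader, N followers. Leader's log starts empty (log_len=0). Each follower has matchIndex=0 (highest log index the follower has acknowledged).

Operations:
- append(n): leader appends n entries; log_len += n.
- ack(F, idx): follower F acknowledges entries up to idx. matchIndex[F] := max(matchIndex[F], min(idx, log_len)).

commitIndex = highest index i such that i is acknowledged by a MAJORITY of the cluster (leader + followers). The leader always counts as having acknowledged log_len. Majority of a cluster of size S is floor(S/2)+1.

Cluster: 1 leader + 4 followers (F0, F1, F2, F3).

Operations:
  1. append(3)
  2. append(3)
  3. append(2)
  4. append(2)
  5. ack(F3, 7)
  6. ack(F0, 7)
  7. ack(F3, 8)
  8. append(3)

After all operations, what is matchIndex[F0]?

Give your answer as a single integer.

Op 1: append 3 -> log_len=3
Op 2: append 3 -> log_len=6
Op 3: append 2 -> log_len=8
Op 4: append 2 -> log_len=10
Op 5: F3 acks idx 7 -> match: F0=0 F1=0 F2=0 F3=7; commitIndex=0
Op 6: F0 acks idx 7 -> match: F0=7 F1=0 F2=0 F3=7; commitIndex=7
Op 7: F3 acks idx 8 -> match: F0=7 F1=0 F2=0 F3=8; commitIndex=7
Op 8: append 3 -> log_len=13

Answer: 7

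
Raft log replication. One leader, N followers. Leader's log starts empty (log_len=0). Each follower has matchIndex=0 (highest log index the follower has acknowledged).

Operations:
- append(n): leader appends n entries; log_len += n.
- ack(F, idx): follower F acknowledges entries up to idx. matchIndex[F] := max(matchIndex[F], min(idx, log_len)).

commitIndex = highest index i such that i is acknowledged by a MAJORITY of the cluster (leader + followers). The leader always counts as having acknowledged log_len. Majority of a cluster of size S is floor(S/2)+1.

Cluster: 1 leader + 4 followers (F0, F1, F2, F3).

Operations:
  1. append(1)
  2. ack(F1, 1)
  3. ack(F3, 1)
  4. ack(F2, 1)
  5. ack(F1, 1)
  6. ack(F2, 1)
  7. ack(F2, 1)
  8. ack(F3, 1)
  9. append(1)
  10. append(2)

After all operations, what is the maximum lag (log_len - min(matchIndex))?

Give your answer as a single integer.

Op 1: append 1 -> log_len=1
Op 2: F1 acks idx 1 -> match: F0=0 F1=1 F2=0 F3=0; commitIndex=0
Op 3: F3 acks idx 1 -> match: F0=0 F1=1 F2=0 F3=1; commitIndex=1
Op 4: F2 acks idx 1 -> match: F0=0 F1=1 F2=1 F3=1; commitIndex=1
Op 5: F1 acks idx 1 -> match: F0=0 F1=1 F2=1 F3=1; commitIndex=1
Op 6: F2 acks idx 1 -> match: F0=0 F1=1 F2=1 F3=1; commitIndex=1
Op 7: F2 acks idx 1 -> match: F0=0 F1=1 F2=1 F3=1; commitIndex=1
Op 8: F3 acks idx 1 -> match: F0=0 F1=1 F2=1 F3=1; commitIndex=1
Op 9: append 1 -> log_len=2
Op 10: append 2 -> log_len=4

Answer: 4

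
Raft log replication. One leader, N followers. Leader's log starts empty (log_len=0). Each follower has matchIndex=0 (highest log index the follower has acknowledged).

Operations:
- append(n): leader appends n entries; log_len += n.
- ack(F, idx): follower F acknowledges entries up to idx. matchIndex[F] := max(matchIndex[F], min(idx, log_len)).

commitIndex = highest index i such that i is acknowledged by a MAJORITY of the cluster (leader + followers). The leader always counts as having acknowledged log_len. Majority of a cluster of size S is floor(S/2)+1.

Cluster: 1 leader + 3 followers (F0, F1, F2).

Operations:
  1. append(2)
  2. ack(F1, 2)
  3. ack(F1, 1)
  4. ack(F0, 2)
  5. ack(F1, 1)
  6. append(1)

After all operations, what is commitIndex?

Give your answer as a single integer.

Op 1: append 2 -> log_len=2
Op 2: F1 acks idx 2 -> match: F0=0 F1=2 F2=0; commitIndex=0
Op 3: F1 acks idx 1 -> match: F0=0 F1=2 F2=0; commitIndex=0
Op 4: F0 acks idx 2 -> match: F0=2 F1=2 F2=0; commitIndex=2
Op 5: F1 acks idx 1 -> match: F0=2 F1=2 F2=0; commitIndex=2
Op 6: append 1 -> log_len=3

Answer: 2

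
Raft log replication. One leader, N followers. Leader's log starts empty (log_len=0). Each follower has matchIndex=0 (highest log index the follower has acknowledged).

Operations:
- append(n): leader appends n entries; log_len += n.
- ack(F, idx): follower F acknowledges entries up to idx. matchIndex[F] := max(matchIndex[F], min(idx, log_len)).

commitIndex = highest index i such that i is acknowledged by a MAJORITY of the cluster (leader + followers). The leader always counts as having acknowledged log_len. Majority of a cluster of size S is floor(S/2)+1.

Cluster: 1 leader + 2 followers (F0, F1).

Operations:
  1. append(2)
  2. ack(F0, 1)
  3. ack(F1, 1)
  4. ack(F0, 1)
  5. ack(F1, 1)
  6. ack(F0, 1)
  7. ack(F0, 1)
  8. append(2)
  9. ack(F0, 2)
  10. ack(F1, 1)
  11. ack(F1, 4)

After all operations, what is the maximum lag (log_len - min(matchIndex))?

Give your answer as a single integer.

Answer: 2

Derivation:
Op 1: append 2 -> log_len=2
Op 2: F0 acks idx 1 -> match: F0=1 F1=0; commitIndex=1
Op 3: F1 acks idx 1 -> match: F0=1 F1=1; commitIndex=1
Op 4: F0 acks idx 1 -> match: F0=1 F1=1; commitIndex=1
Op 5: F1 acks idx 1 -> match: F0=1 F1=1; commitIndex=1
Op 6: F0 acks idx 1 -> match: F0=1 F1=1; commitIndex=1
Op 7: F0 acks idx 1 -> match: F0=1 F1=1; commitIndex=1
Op 8: append 2 -> log_len=4
Op 9: F0 acks idx 2 -> match: F0=2 F1=1; commitIndex=2
Op 10: F1 acks idx 1 -> match: F0=2 F1=1; commitIndex=2
Op 11: F1 acks idx 4 -> match: F0=2 F1=4; commitIndex=4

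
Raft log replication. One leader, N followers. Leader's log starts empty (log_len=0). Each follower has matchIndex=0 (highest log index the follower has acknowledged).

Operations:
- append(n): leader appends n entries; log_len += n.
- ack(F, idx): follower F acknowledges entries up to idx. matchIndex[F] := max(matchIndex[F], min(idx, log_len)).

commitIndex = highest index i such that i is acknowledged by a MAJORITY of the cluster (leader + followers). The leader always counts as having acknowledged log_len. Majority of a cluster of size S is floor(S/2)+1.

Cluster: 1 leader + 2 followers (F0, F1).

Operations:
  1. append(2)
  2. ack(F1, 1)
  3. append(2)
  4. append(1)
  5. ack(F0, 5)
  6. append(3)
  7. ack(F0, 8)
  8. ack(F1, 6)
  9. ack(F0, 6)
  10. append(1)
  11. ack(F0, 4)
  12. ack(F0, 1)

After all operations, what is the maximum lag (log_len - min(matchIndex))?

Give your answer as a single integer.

Op 1: append 2 -> log_len=2
Op 2: F1 acks idx 1 -> match: F0=0 F1=1; commitIndex=1
Op 3: append 2 -> log_len=4
Op 4: append 1 -> log_len=5
Op 5: F0 acks idx 5 -> match: F0=5 F1=1; commitIndex=5
Op 6: append 3 -> log_len=8
Op 7: F0 acks idx 8 -> match: F0=8 F1=1; commitIndex=8
Op 8: F1 acks idx 6 -> match: F0=8 F1=6; commitIndex=8
Op 9: F0 acks idx 6 -> match: F0=8 F1=6; commitIndex=8
Op 10: append 1 -> log_len=9
Op 11: F0 acks idx 4 -> match: F0=8 F1=6; commitIndex=8
Op 12: F0 acks idx 1 -> match: F0=8 F1=6; commitIndex=8

Answer: 3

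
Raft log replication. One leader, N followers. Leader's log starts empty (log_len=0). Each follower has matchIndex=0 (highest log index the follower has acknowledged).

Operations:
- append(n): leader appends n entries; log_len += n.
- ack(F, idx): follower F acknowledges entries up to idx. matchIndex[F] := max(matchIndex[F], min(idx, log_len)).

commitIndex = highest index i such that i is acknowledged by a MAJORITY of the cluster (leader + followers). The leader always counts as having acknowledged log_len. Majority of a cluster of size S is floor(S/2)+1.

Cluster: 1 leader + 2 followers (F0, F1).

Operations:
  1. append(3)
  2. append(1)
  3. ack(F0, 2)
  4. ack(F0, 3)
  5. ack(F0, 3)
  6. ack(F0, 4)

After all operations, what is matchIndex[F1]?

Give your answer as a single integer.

Answer: 0

Derivation:
Op 1: append 3 -> log_len=3
Op 2: append 1 -> log_len=4
Op 3: F0 acks idx 2 -> match: F0=2 F1=0; commitIndex=2
Op 4: F0 acks idx 3 -> match: F0=3 F1=0; commitIndex=3
Op 5: F0 acks idx 3 -> match: F0=3 F1=0; commitIndex=3
Op 6: F0 acks idx 4 -> match: F0=4 F1=0; commitIndex=4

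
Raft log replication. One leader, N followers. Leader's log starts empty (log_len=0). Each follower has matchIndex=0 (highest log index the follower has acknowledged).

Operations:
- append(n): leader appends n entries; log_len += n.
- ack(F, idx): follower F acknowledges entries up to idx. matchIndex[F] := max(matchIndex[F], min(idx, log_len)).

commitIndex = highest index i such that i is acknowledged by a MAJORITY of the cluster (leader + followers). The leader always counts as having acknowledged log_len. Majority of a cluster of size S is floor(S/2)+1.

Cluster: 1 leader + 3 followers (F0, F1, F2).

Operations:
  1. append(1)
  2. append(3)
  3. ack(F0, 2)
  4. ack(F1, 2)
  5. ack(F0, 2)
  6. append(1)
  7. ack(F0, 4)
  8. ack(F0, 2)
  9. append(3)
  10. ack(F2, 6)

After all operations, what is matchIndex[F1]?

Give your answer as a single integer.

Answer: 2

Derivation:
Op 1: append 1 -> log_len=1
Op 2: append 3 -> log_len=4
Op 3: F0 acks idx 2 -> match: F0=2 F1=0 F2=0; commitIndex=0
Op 4: F1 acks idx 2 -> match: F0=2 F1=2 F2=0; commitIndex=2
Op 5: F0 acks idx 2 -> match: F0=2 F1=2 F2=0; commitIndex=2
Op 6: append 1 -> log_len=5
Op 7: F0 acks idx 4 -> match: F0=4 F1=2 F2=0; commitIndex=2
Op 8: F0 acks idx 2 -> match: F0=4 F1=2 F2=0; commitIndex=2
Op 9: append 3 -> log_len=8
Op 10: F2 acks idx 6 -> match: F0=4 F1=2 F2=6; commitIndex=4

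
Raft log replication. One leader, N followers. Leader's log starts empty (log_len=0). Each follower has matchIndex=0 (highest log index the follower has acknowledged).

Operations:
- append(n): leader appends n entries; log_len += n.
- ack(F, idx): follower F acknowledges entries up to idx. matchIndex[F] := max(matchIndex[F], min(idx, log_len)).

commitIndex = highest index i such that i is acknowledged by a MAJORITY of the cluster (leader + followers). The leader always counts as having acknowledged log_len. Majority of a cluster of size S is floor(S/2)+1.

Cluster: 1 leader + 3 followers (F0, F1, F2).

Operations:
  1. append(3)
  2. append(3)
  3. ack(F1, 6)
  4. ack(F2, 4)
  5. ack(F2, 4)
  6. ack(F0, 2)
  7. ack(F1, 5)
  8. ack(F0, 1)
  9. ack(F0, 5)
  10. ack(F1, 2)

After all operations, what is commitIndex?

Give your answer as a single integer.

Op 1: append 3 -> log_len=3
Op 2: append 3 -> log_len=6
Op 3: F1 acks idx 6 -> match: F0=0 F1=6 F2=0; commitIndex=0
Op 4: F2 acks idx 4 -> match: F0=0 F1=6 F2=4; commitIndex=4
Op 5: F2 acks idx 4 -> match: F0=0 F1=6 F2=4; commitIndex=4
Op 6: F0 acks idx 2 -> match: F0=2 F1=6 F2=4; commitIndex=4
Op 7: F1 acks idx 5 -> match: F0=2 F1=6 F2=4; commitIndex=4
Op 8: F0 acks idx 1 -> match: F0=2 F1=6 F2=4; commitIndex=4
Op 9: F0 acks idx 5 -> match: F0=5 F1=6 F2=4; commitIndex=5
Op 10: F1 acks idx 2 -> match: F0=5 F1=6 F2=4; commitIndex=5

Answer: 5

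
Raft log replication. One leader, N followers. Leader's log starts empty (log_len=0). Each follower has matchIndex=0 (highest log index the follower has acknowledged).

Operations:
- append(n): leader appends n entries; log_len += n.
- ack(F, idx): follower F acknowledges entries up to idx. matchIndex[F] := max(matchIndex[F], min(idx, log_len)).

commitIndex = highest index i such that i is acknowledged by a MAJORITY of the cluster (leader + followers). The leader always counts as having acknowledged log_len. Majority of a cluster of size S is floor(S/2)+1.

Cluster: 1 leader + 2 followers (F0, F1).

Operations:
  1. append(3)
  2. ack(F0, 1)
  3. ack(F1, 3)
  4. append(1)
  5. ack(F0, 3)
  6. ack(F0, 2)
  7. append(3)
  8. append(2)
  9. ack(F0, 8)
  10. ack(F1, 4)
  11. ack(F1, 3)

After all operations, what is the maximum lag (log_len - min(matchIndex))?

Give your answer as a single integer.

Op 1: append 3 -> log_len=3
Op 2: F0 acks idx 1 -> match: F0=1 F1=0; commitIndex=1
Op 3: F1 acks idx 3 -> match: F0=1 F1=3; commitIndex=3
Op 4: append 1 -> log_len=4
Op 5: F0 acks idx 3 -> match: F0=3 F1=3; commitIndex=3
Op 6: F0 acks idx 2 -> match: F0=3 F1=3; commitIndex=3
Op 7: append 3 -> log_len=7
Op 8: append 2 -> log_len=9
Op 9: F0 acks idx 8 -> match: F0=8 F1=3; commitIndex=8
Op 10: F1 acks idx 4 -> match: F0=8 F1=4; commitIndex=8
Op 11: F1 acks idx 3 -> match: F0=8 F1=4; commitIndex=8

Answer: 5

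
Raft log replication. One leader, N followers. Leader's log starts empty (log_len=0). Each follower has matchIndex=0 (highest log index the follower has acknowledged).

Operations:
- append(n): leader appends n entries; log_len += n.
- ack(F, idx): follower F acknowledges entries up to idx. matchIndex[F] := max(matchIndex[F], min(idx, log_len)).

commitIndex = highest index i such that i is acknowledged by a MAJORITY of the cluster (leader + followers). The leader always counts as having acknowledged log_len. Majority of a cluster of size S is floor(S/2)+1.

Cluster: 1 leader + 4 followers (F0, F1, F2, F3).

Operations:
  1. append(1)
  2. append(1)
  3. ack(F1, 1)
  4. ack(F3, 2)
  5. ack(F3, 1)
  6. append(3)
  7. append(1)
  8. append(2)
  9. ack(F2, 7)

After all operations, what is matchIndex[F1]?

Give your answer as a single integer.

Answer: 1

Derivation:
Op 1: append 1 -> log_len=1
Op 2: append 1 -> log_len=2
Op 3: F1 acks idx 1 -> match: F0=0 F1=1 F2=0 F3=0; commitIndex=0
Op 4: F3 acks idx 2 -> match: F0=0 F1=1 F2=0 F3=2; commitIndex=1
Op 5: F3 acks idx 1 -> match: F0=0 F1=1 F2=0 F3=2; commitIndex=1
Op 6: append 3 -> log_len=5
Op 7: append 1 -> log_len=6
Op 8: append 2 -> log_len=8
Op 9: F2 acks idx 7 -> match: F0=0 F1=1 F2=7 F3=2; commitIndex=2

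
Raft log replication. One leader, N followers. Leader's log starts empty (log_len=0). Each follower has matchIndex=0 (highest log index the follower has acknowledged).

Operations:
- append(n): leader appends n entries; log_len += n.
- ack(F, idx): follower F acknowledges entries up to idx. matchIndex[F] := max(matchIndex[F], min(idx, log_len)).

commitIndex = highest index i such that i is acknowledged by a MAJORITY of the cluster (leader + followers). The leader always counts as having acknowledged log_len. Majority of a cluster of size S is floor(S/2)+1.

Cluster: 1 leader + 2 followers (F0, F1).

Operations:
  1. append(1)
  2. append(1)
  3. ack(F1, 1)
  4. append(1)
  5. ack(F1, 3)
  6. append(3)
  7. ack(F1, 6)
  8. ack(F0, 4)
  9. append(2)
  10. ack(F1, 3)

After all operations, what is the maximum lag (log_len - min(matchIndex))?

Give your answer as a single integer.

Op 1: append 1 -> log_len=1
Op 2: append 1 -> log_len=2
Op 3: F1 acks idx 1 -> match: F0=0 F1=1; commitIndex=1
Op 4: append 1 -> log_len=3
Op 5: F1 acks idx 3 -> match: F0=0 F1=3; commitIndex=3
Op 6: append 3 -> log_len=6
Op 7: F1 acks idx 6 -> match: F0=0 F1=6; commitIndex=6
Op 8: F0 acks idx 4 -> match: F0=4 F1=6; commitIndex=6
Op 9: append 2 -> log_len=8
Op 10: F1 acks idx 3 -> match: F0=4 F1=6; commitIndex=6

Answer: 4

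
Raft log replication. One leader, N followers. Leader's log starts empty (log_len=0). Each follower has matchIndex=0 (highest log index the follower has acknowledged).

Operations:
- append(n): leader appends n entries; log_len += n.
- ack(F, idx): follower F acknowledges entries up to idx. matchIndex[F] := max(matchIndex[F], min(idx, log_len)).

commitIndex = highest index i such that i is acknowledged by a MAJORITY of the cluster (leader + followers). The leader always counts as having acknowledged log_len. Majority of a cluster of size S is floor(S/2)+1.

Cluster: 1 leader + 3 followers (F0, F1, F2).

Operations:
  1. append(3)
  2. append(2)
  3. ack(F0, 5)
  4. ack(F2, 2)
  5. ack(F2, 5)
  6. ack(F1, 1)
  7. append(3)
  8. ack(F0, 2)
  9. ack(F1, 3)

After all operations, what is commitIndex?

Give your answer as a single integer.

Op 1: append 3 -> log_len=3
Op 2: append 2 -> log_len=5
Op 3: F0 acks idx 5 -> match: F0=5 F1=0 F2=0; commitIndex=0
Op 4: F2 acks idx 2 -> match: F0=5 F1=0 F2=2; commitIndex=2
Op 5: F2 acks idx 5 -> match: F0=5 F1=0 F2=5; commitIndex=5
Op 6: F1 acks idx 1 -> match: F0=5 F1=1 F2=5; commitIndex=5
Op 7: append 3 -> log_len=8
Op 8: F0 acks idx 2 -> match: F0=5 F1=1 F2=5; commitIndex=5
Op 9: F1 acks idx 3 -> match: F0=5 F1=3 F2=5; commitIndex=5

Answer: 5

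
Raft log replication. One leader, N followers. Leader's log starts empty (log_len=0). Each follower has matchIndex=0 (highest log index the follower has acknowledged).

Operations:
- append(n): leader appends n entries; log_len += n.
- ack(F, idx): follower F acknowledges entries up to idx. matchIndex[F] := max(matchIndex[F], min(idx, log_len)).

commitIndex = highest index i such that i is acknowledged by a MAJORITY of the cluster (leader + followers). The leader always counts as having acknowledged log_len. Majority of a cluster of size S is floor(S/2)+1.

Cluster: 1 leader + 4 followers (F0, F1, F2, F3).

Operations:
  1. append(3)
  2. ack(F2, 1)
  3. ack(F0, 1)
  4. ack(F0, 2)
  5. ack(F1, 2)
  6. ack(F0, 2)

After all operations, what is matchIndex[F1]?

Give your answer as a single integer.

Op 1: append 3 -> log_len=3
Op 2: F2 acks idx 1 -> match: F0=0 F1=0 F2=1 F3=0; commitIndex=0
Op 3: F0 acks idx 1 -> match: F0=1 F1=0 F2=1 F3=0; commitIndex=1
Op 4: F0 acks idx 2 -> match: F0=2 F1=0 F2=1 F3=0; commitIndex=1
Op 5: F1 acks idx 2 -> match: F0=2 F1=2 F2=1 F3=0; commitIndex=2
Op 6: F0 acks idx 2 -> match: F0=2 F1=2 F2=1 F3=0; commitIndex=2

Answer: 2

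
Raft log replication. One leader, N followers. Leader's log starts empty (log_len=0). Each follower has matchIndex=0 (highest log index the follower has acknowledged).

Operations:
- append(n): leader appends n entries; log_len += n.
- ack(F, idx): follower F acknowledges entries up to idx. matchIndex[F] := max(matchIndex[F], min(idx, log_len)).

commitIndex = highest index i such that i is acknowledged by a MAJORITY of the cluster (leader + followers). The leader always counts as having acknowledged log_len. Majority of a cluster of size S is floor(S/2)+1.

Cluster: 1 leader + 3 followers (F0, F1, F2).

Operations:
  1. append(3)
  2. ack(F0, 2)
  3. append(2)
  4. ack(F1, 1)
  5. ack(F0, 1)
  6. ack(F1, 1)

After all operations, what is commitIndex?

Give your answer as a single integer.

Op 1: append 3 -> log_len=3
Op 2: F0 acks idx 2 -> match: F0=2 F1=0 F2=0; commitIndex=0
Op 3: append 2 -> log_len=5
Op 4: F1 acks idx 1 -> match: F0=2 F1=1 F2=0; commitIndex=1
Op 5: F0 acks idx 1 -> match: F0=2 F1=1 F2=0; commitIndex=1
Op 6: F1 acks idx 1 -> match: F0=2 F1=1 F2=0; commitIndex=1

Answer: 1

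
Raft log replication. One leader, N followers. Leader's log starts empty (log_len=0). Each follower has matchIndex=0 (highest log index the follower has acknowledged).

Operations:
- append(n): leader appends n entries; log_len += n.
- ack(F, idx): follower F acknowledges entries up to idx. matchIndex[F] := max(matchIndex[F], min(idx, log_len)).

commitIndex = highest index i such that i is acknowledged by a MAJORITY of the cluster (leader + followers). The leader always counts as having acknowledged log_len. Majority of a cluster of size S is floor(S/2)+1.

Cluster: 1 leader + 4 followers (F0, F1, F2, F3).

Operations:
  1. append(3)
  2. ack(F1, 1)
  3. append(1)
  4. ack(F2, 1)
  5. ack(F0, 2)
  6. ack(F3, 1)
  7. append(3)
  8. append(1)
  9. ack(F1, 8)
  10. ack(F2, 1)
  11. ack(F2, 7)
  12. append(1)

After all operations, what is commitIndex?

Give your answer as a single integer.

Op 1: append 3 -> log_len=3
Op 2: F1 acks idx 1 -> match: F0=0 F1=1 F2=0 F3=0; commitIndex=0
Op 3: append 1 -> log_len=4
Op 4: F2 acks idx 1 -> match: F0=0 F1=1 F2=1 F3=0; commitIndex=1
Op 5: F0 acks idx 2 -> match: F0=2 F1=1 F2=1 F3=0; commitIndex=1
Op 6: F3 acks idx 1 -> match: F0=2 F1=1 F2=1 F3=1; commitIndex=1
Op 7: append 3 -> log_len=7
Op 8: append 1 -> log_len=8
Op 9: F1 acks idx 8 -> match: F0=2 F1=8 F2=1 F3=1; commitIndex=2
Op 10: F2 acks idx 1 -> match: F0=2 F1=8 F2=1 F3=1; commitIndex=2
Op 11: F2 acks idx 7 -> match: F0=2 F1=8 F2=7 F3=1; commitIndex=7
Op 12: append 1 -> log_len=9

Answer: 7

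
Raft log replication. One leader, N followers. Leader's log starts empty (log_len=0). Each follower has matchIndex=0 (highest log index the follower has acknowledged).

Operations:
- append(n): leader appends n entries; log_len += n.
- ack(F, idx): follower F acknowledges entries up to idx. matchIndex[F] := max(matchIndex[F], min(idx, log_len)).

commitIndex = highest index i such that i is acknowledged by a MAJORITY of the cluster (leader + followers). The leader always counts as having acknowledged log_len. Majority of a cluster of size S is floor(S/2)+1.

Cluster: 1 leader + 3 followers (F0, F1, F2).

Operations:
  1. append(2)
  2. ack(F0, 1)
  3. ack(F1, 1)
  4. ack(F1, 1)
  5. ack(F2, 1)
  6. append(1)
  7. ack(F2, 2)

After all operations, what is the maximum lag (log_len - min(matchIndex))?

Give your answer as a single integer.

Op 1: append 2 -> log_len=2
Op 2: F0 acks idx 1 -> match: F0=1 F1=0 F2=0; commitIndex=0
Op 3: F1 acks idx 1 -> match: F0=1 F1=1 F2=0; commitIndex=1
Op 4: F1 acks idx 1 -> match: F0=1 F1=1 F2=0; commitIndex=1
Op 5: F2 acks idx 1 -> match: F0=1 F1=1 F2=1; commitIndex=1
Op 6: append 1 -> log_len=3
Op 7: F2 acks idx 2 -> match: F0=1 F1=1 F2=2; commitIndex=1

Answer: 2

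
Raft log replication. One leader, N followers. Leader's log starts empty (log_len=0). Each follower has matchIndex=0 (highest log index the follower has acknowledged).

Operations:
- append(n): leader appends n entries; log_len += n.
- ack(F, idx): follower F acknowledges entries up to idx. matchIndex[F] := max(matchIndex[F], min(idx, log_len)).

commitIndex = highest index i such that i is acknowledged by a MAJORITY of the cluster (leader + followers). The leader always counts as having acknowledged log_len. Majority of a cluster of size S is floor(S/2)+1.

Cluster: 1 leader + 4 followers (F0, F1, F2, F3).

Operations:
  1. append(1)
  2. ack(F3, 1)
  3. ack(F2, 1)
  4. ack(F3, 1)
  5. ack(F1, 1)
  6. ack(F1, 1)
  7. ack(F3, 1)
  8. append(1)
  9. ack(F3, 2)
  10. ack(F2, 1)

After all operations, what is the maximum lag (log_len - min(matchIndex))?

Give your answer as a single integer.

Op 1: append 1 -> log_len=1
Op 2: F3 acks idx 1 -> match: F0=0 F1=0 F2=0 F3=1; commitIndex=0
Op 3: F2 acks idx 1 -> match: F0=0 F1=0 F2=1 F3=1; commitIndex=1
Op 4: F3 acks idx 1 -> match: F0=0 F1=0 F2=1 F3=1; commitIndex=1
Op 5: F1 acks idx 1 -> match: F0=0 F1=1 F2=1 F3=1; commitIndex=1
Op 6: F1 acks idx 1 -> match: F0=0 F1=1 F2=1 F3=1; commitIndex=1
Op 7: F3 acks idx 1 -> match: F0=0 F1=1 F2=1 F3=1; commitIndex=1
Op 8: append 1 -> log_len=2
Op 9: F3 acks idx 2 -> match: F0=0 F1=1 F2=1 F3=2; commitIndex=1
Op 10: F2 acks idx 1 -> match: F0=0 F1=1 F2=1 F3=2; commitIndex=1

Answer: 2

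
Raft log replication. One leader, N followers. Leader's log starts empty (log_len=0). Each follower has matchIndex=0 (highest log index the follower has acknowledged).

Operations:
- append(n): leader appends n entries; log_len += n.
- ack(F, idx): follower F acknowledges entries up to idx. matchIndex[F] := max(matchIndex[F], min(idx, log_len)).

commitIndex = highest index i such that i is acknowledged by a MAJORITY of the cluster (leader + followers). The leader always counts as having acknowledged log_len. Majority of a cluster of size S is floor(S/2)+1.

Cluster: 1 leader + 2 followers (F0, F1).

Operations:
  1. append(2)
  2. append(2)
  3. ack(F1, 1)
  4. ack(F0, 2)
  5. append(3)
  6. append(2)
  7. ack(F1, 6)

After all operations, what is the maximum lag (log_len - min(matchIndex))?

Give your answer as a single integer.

Answer: 7

Derivation:
Op 1: append 2 -> log_len=2
Op 2: append 2 -> log_len=4
Op 3: F1 acks idx 1 -> match: F0=0 F1=1; commitIndex=1
Op 4: F0 acks idx 2 -> match: F0=2 F1=1; commitIndex=2
Op 5: append 3 -> log_len=7
Op 6: append 2 -> log_len=9
Op 7: F1 acks idx 6 -> match: F0=2 F1=6; commitIndex=6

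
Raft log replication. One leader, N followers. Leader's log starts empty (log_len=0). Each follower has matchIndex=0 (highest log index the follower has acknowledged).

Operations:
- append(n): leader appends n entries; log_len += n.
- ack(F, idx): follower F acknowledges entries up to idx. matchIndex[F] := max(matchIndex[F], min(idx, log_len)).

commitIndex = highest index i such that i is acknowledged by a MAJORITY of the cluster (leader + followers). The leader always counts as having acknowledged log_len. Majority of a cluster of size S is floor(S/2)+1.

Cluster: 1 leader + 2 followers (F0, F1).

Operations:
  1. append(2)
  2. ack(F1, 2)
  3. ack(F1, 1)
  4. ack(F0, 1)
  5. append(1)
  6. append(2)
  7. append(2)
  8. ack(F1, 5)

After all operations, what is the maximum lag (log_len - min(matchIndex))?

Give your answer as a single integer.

Op 1: append 2 -> log_len=2
Op 2: F1 acks idx 2 -> match: F0=0 F1=2; commitIndex=2
Op 3: F1 acks idx 1 -> match: F0=0 F1=2; commitIndex=2
Op 4: F0 acks idx 1 -> match: F0=1 F1=2; commitIndex=2
Op 5: append 1 -> log_len=3
Op 6: append 2 -> log_len=5
Op 7: append 2 -> log_len=7
Op 8: F1 acks idx 5 -> match: F0=1 F1=5; commitIndex=5

Answer: 6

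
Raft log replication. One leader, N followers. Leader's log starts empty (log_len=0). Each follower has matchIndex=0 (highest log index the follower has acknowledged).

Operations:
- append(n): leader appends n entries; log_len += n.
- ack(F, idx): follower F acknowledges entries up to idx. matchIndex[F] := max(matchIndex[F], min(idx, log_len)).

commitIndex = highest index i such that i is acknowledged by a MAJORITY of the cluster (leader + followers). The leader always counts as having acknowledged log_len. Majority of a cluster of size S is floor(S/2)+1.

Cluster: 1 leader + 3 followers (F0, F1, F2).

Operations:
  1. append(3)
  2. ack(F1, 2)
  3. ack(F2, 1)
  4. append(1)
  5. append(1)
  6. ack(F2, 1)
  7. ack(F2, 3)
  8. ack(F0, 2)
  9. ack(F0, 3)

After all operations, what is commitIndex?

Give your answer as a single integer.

Op 1: append 3 -> log_len=3
Op 2: F1 acks idx 2 -> match: F0=0 F1=2 F2=0; commitIndex=0
Op 3: F2 acks idx 1 -> match: F0=0 F1=2 F2=1; commitIndex=1
Op 4: append 1 -> log_len=4
Op 5: append 1 -> log_len=5
Op 6: F2 acks idx 1 -> match: F0=0 F1=2 F2=1; commitIndex=1
Op 7: F2 acks idx 3 -> match: F0=0 F1=2 F2=3; commitIndex=2
Op 8: F0 acks idx 2 -> match: F0=2 F1=2 F2=3; commitIndex=2
Op 9: F0 acks idx 3 -> match: F0=3 F1=2 F2=3; commitIndex=3

Answer: 3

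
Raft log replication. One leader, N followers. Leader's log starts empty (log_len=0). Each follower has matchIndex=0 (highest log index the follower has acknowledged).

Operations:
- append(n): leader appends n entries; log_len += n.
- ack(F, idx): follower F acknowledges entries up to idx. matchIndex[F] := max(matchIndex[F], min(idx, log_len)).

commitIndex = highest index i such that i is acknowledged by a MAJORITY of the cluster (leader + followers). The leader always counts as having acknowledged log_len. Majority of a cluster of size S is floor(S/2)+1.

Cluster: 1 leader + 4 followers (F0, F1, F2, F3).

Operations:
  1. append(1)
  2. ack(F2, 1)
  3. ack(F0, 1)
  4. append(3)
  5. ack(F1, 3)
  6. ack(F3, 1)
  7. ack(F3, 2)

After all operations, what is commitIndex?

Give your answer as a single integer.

Op 1: append 1 -> log_len=1
Op 2: F2 acks idx 1 -> match: F0=0 F1=0 F2=1 F3=0; commitIndex=0
Op 3: F0 acks idx 1 -> match: F0=1 F1=0 F2=1 F3=0; commitIndex=1
Op 4: append 3 -> log_len=4
Op 5: F1 acks idx 3 -> match: F0=1 F1=3 F2=1 F3=0; commitIndex=1
Op 6: F3 acks idx 1 -> match: F0=1 F1=3 F2=1 F3=1; commitIndex=1
Op 7: F3 acks idx 2 -> match: F0=1 F1=3 F2=1 F3=2; commitIndex=2

Answer: 2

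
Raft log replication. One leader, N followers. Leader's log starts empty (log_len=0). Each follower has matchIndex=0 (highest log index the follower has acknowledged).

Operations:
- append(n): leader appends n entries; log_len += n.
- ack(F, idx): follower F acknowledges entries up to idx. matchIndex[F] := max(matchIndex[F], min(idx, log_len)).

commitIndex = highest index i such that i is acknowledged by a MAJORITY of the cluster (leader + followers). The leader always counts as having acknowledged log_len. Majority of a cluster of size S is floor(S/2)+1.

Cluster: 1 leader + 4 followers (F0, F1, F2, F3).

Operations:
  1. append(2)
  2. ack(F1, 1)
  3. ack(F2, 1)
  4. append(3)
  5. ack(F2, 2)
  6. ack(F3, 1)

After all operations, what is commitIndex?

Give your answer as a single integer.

Op 1: append 2 -> log_len=2
Op 2: F1 acks idx 1 -> match: F0=0 F1=1 F2=0 F3=0; commitIndex=0
Op 3: F2 acks idx 1 -> match: F0=0 F1=1 F2=1 F3=0; commitIndex=1
Op 4: append 3 -> log_len=5
Op 5: F2 acks idx 2 -> match: F0=0 F1=1 F2=2 F3=0; commitIndex=1
Op 6: F3 acks idx 1 -> match: F0=0 F1=1 F2=2 F3=1; commitIndex=1

Answer: 1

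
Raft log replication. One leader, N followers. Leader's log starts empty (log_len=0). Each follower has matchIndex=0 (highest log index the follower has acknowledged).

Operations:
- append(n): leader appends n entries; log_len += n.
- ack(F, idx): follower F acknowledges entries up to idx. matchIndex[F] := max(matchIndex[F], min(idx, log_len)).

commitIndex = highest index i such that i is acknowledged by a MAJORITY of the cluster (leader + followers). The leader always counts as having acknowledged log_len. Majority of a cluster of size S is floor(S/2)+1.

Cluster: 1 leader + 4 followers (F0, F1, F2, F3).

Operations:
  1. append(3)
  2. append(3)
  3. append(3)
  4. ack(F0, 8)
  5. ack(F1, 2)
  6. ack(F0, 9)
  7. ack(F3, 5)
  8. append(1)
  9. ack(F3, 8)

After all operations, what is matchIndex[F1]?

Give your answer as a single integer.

Op 1: append 3 -> log_len=3
Op 2: append 3 -> log_len=6
Op 3: append 3 -> log_len=9
Op 4: F0 acks idx 8 -> match: F0=8 F1=0 F2=0 F3=0; commitIndex=0
Op 5: F1 acks idx 2 -> match: F0=8 F1=2 F2=0 F3=0; commitIndex=2
Op 6: F0 acks idx 9 -> match: F0=9 F1=2 F2=0 F3=0; commitIndex=2
Op 7: F3 acks idx 5 -> match: F0=9 F1=2 F2=0 F3=5; commitIndex=5
Op 8: append 1 -> log_len=10
Op 9: F3 acks idx 8 -> match: F0=9 F1=2 F2=0 F3=8; commitIndex=8

Answer: 2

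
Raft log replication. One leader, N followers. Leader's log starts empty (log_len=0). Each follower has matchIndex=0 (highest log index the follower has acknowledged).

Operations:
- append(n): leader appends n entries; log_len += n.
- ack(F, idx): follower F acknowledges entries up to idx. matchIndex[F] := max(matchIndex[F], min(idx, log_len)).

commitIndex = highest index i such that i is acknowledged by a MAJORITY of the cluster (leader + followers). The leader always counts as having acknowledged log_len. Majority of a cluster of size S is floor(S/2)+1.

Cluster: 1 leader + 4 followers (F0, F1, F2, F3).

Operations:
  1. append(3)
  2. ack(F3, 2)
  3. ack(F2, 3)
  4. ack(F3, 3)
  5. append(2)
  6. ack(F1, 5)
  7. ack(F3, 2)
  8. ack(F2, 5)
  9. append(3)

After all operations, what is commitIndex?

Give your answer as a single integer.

Answer: 5

Derivation:
Op 1: append 3 -> log_len=3
Op 2: F3 acks idx 2 -> match: F0=0 F1=0 F2=0 F3=2; commitIndex=0
Op 3: F2 acks idx 3 -> match: F0=0 F1=0 F2=3 F3=2; commitIndex=2
Op 4: F3 acks idx 3 -> match: F0=0 F1=0 F2=3 F3=3; commitIndex=3
Op 5: append 2 -> log_len=5
Op 6: F1 acks idx 5 -> match: F0=0 F1=5 F2=3 F3=3; commitIndex=3
Op 7: F3 acks idx 2 -> match: F0=0 F1=5 F2=3 F3=3; commitIndex=3
Op 8: F2 acks idx 5 -> match: F0=0 F1=5 F2=5 F3=3; commitIndex=5
Op 9: append 3 -> log_len=8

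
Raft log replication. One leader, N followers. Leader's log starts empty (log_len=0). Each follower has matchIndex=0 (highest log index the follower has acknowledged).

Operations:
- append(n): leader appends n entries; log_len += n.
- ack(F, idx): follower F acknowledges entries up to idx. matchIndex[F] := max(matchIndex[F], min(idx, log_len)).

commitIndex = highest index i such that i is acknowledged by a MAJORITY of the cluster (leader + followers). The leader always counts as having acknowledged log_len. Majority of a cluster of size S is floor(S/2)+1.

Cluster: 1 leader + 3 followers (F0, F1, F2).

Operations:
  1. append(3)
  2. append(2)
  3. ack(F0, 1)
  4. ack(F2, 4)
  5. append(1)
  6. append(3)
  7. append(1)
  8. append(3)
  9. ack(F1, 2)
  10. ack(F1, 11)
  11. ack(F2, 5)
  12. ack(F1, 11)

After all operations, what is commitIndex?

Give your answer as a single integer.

Op 1: append 3 -> log_len=3
Op 2: append 2 -> log_len=5
Op 3: F0 acks idx 1 -> match: F0=1 F1=0 F2=0; commitIndex=0
Op 4: F2 acks idx 4 -> match: F0=1 F1=0 F2=4; commitIndex=1
Op 5: append 1 -> log_len=6
Op 6: append 3 -> log_len=9
Op 7: append 1 -> log_len=10
Op 8: append 3 -> log_len=13
Op 9: F1 acks idx 2 -> match: F0=1 F1=2 F2=4; commitIndex=2
Op 10: F1 acks idx 11 -> match: F0=1 F1=11 F2=4; commitIndex=4
Op 11: F2 acks idx 5 -> match: F0=1 F1=11 F2=5; commitIndex=5
Op 12: F1 acks idx 11 -> match: F0=1 F1=11 F2=5; commitIndex=5

Answer: 5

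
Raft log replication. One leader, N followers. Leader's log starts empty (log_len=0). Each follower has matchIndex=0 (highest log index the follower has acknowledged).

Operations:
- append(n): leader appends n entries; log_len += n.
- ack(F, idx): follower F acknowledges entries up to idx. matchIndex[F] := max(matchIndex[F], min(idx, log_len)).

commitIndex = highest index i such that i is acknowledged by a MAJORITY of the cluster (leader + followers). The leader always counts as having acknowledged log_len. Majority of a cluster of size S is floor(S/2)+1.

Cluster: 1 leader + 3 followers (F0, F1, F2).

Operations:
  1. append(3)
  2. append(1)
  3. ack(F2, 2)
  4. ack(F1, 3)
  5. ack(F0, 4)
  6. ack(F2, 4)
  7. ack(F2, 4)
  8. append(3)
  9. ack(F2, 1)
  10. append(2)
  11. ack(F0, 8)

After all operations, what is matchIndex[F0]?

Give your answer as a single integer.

Answer: 8

Derivation:
Op 1: append 3 -> log_len=3
Op 2: append 1 -> log_len=4
Op 3: F2 acks idx 2 -> match: F0=0 F1=0 F2=2; commitIndex=0
Op 4: F1 acks idx 3 -> match: F0=0 F1=3 F2=2; commitIndex=2
Op 5: F0 acks idx 4 -> match: F0=4 F1=3 F2=2; commitIndex=3
Op 6: F2 acks idx 4 -> match: F0=4 F1=3 F2=4; commitIndex=4
Op 7: F2 acks idx 4 -> match: F0=4 F1=3 F2=4; commitIndex=4
Op 8: append 3 -> log_len=7
Op 9: F2 acks idx 1 -> match: F0=4 F1=3 F2=4; commitIndex=4
Op 10: append 2 -> log_len=9
Op 11: F0 acks idx 8 -> match: F0=8 F1=3 F2=4; commitIndex=4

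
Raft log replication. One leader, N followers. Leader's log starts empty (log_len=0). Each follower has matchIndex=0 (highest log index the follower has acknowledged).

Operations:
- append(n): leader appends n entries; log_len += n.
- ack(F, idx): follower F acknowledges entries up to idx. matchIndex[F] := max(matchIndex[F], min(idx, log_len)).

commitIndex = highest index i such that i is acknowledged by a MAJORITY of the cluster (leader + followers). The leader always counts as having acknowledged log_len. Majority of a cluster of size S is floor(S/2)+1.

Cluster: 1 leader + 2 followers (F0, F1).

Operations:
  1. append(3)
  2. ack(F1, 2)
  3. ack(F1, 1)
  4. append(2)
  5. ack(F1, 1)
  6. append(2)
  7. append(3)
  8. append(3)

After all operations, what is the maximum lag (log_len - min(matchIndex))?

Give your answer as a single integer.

Op 1: append 3 -> log_len=3
Op 2: F1 acks idx 2 -> match: F0=0 F1=2; commitIndex=2
Op 3: F1 acks idx 1 -> match: F0=0 F1=2; commitIndex=2
Op 4: append 2 -> log_len=5
Op 5: F1 acks idx 1 -> match: F0=0 F1=2; commitIndex=2
Op 6: append 2 -> log_len=7
Op 7: append 3 -> log_len=10
Op 8: append 3 -> log_len=13

Answer: 13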